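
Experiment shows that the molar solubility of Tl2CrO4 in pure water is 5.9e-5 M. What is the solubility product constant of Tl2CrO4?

8.2 × 10^-13

Tl2CrO4(s) ⇌ 2 Tl^+ + CrO4^2-
With molar solubility s: [Tl^+] = 2s, [CrO4^2-] = s.
Ksp = [Tl^+]^2[CrO4^2-]
Ksp = (2s)^2s = 4s^3
Ksp = 4 × (5.9 × 10^-5)^3 = 8.2 × 10^-13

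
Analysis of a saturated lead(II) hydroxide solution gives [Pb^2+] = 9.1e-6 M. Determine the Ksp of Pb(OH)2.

Ksp = 3.0 × 10^-15

Pb(OH)2(s) ⇌ Pb^2+(aq) + 2 OH^-(aq)
Stoichiometry gives [OH^-] = (2/1)[Pb^2+] = 1.82 × 10^-5 M.
Ksp = [Pb^2+][OH^-]^2
Ksp = 9.1 × 10^-6 × (1.82 × 10^-5)^2 = 3.0 x 10^-15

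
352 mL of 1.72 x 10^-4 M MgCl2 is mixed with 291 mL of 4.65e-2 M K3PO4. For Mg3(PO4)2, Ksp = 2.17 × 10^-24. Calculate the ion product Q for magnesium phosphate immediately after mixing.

Q ≈ 3.70e-16

Total volume = 352 + 291 = 643 mL.
[Mg^2+] = 1.72 × 10^-4 × (352/643) = 9.416 × 10^-5 M
[PO4^3-] = 4.65 × 10^-2 × (291/643) = 2.104 × 10^-2 M
Mg3(PO4)2(s) ⇌ 3 Mg^2+ + 2 PO4^3-, so Q = [Mg^2+]^3[PO4^3-]^2
Q = (9.416 x 10^-5)^3(2.104 × 10^-2)^2 = 3.70 × 10^-16
Q > Ksp, so Mg3(PO4)2 will precipitate.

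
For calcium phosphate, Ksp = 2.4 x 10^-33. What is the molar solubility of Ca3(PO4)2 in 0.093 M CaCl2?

Ca3(PO4)2(s) <=> 3 Ca^2+ + 2 PO4^3-
Ksp = [Ca^2+]^3[PO4^3-]^2
Let s be the molar solubility in this solution. [Ca^2+] = 0.093 + 3s ≈ 0.093, [PO4^3-] = 2s (Ksp is small, so little additional dissolves).
Ksp ≈ (0.093)^3 × (2s)^2
s = 8.6 x 10^-16 M
Check: 3s = 2.6 × 10^-15 ≪ 0.093, so the approximation is valid.

s ≈ 8.6 × 10^-16 M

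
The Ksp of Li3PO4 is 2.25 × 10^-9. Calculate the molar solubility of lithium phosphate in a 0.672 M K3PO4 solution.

4.99e-4 M

Li3PO4(s) ⇌ 3 Li^+ + PO4^3-
Ksp = [Li^+]^3[PO4^3-]
Let s = moles of Li3PO4 that dissolve per litre. [Li^+] = 3s, [PO4^3-] = 0.672 + s ≈ 0.672 (Ksp is small, so little additional dissolves).
Ksp ≈ (3s)^3 × 0.672
s = 4.99 × 10^-4 M
Check: s = 5.0 x 10^-4 ≪ 0.672, so the approximation is valid.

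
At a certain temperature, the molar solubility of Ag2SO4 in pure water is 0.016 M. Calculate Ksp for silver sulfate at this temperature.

Ksp ≈ 1.6e-5

Ag2SO4(s) <=> 2 Ag^+(aq) + SO4^2-(aq)
Let s = molar solubility. Then [Ag^+] = 2s and [SO4^2-] = s.
Ksp = [Ag^+]^2[SO4^2-]
Ksp = (2s)^2s = 4s^3
Ksp = 4 × (1.6 x 10^-2)^3 = 1.6 × 10^-5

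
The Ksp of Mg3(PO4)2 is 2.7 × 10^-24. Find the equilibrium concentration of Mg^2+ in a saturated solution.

2.3 × 10^-5 M

Mg3(PO4)2(s) <=> 3 Mg^2+(aq) + 2 PO4^3-(aq)
Ksp = [Mg^2+]^3[PO4^3-]^2
For each mole of Mg3(PO4)2 that dissolves: [Mg^2+] = 3s, [PO4^3-] = 2s.
Substituting: Ksp = (3s)^3(2s)^2 = 108s^5
s^5 = 2.7 × 10^-24 / 108, so s = 7.58 × 10^-6 M
[Mg^2+] = 3s = 2.3 × 10^-5 M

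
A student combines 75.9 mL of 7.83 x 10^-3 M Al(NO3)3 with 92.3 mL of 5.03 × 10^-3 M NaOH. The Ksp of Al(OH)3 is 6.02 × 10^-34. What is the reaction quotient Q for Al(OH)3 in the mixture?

Total volume = 75.9 + 92.3 = 168.2 mL.
[Al^3+] = 7.83 × 10^-3 × (75.9/168.2) = 3.533 × 10^-3 M
[OH^-] = 5.03 × 10^-3 × (92.3/168.2) = 2.760 x 10^-3 M
Al(OH)3(s) ⇌ Al^3+(aq) + 3 OH^-(aq), so Q = [Al^3+][OH^-]^3
Q = (3.533 x 10^-3)(2.760 x 10^-3)^3 = 7.43 × 10^-11
Q > Ksp, so Al(OH)3 will precipitate.

Q = 7.43 x 10^-11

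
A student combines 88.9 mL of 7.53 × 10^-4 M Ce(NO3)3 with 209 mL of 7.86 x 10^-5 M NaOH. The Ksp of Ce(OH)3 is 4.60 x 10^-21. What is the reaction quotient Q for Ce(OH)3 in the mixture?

Total volume = 88.9 + 209 = 297.9 mL.
[Ce^3+] = 7.53 x 10^-4 × (88.9/297.9) = 2.247 × 10^-4 M
[OH^-] = 7.86 × 10^-5 × (209/297.9) = 5.514 x 10^-5 M
Ce(OH)3(s) ⇌ Ce^3+(aq) + 3 OH^-(aq), so Q = [Ce^3+][OH^-]^3
Q = (2.247 × 10^-4)(5.514 × 10^-5)^3 = 3.77 × 10^-17
Q > Ksp, so Ce(OH)3 will precipitate.

3.77 × 10^-17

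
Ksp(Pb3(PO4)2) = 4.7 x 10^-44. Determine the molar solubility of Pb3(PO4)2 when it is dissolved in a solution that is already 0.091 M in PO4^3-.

5.9 x 10^-15 M

Pb3(PO4)2(s) ⇌ 3 Pb^2+(aq) + 2 PO4^3-(aq)
Ksp = [Pb^2+]^3[PO4^3-]^2
If s mol/L dissolves here, [Pb^2+] = 3s, [PO4^3-] = 0.091 + 2s ≈ 0.091 (Ksp is small, so little additional dissolves).
Ksp ≈ (3s)^3 × (0.091)^2
s = 5.9 × 10^-15 M
Check: 2s = 1.2 × 10^-14 ≪ 0.091, so the approximation is valid.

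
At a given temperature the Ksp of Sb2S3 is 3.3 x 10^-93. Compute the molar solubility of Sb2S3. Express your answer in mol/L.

s ≈ 1.3 x 10^-19 M

Sb2S3(s) ⇌ 2 Sb^3+ + 3 S^2-
Ksp = [Sb^3+]^2[S^2-]^3
For each mole of Sb2S3 that dissolves: [Sb^3+] = 2s, [S^2-] = 3s.
Substituting: Ksp = (2s)^2(3s)^3 = 108s^5
Solving, s = (3.3 x 10^-93/108)^(1/5) = 1.3 × 10^-19 M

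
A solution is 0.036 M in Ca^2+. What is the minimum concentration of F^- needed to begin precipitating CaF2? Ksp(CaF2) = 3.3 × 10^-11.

CaF2(s) <=> Ca^2+ + 2 F^-
Ksp = [Ca^2+][F^-]^2
Precipitation begins when Q = Ksp. With [Ca^2+] = 0.036 M:
3.3 × 10^-11 = (0.036) × [F^-]^2
[F^-] = (3.3 × 10^-11 / 3.6 x 10^-2)^(1/2) = 3.0 × 10^-5 M

[F^-] ≈ 3.0 × 10^-5 M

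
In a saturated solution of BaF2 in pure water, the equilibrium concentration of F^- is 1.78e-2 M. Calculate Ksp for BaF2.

BaF2(s) ⇌ Ba^2+ + 2 F^-
Stoichiometry gives [Ba^2+] = (1/2)[F^-] = 8.900 × 10^-3 M.
Ksp = [Ba^2+][F^-]^2
Ksp = 8.900 × 10^-3 × (1.78 × 10^-2)^2 = 2.82 × 10^-6

Ksp ≈ 2.82e-6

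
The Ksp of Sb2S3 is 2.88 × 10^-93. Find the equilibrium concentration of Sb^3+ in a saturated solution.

[Sb^3+] ≈ 2.43e-19 M

Sb2S3(s) <=> 2 Sb^3+ + 3 S^2-
Ksp = [Sb^3+]^2[S^2-]^3
With molar solubility s: [Sb^3+] = 2s, [S^2-] = 3s.
Ksp = (2s)^2(3s)^3 = 108s^5
s = (2.88 × 10^-93 / 108)^(1/5) = 1.217 x 10^-19 M
[Sb^3+] = 2s = 2.43 × 10^-19 M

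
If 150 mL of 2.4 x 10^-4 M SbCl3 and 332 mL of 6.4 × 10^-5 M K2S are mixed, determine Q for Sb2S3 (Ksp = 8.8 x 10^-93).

Total volume = 150 + 332 = 482 mL.
[Sb^3+] = 2.4 x 10^-4 × (150/482) = 7.47 × 10^-5 M
[S^2-] = 6.4 × 10^-5 × (332/482) = 4.41 × 10^-5 M
Sb2S3(s) <=> 2 Sb^3+(aq) + 3 S^2-(aq), so Q = [Sb^3+]^2[S^2-]^3
Q = (7.47 x 10^-5)^2(4.41 x 10^-5)^3 = 4.8 x 10^-22
Q > Ksp, so Sb2S3 will precipitate.

Q = 4.8e-22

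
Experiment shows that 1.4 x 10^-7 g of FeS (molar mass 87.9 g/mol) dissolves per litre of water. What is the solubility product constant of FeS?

Ksp ≈ 2.5 × 10^-18

Molar solubility s = (1.4 × 10^-7 g/L) / (87.9 g/mol) = 1.59 x 10^-9 M.
FeS(s) ⇌ Fe^2+(aq) + S^2-(aq)
With molar solubility s: [Fe^2+] = s, [S^2-] = s.
Ksp = [Fe^2+][S^2-]
Ksp = s^2
With s = 1.59 x 10^-9: Ksp = 2.5 × 10^-18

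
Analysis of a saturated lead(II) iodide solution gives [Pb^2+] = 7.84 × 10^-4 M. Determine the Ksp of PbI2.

Ksp = 1.93 × 10^-9

PbI2(s) ⇌ Pb^2+(aq) + 2 I^-(aq)
Stoichiometry gives [I^-] = (2/1)[Pb^2+] = 1.568 x 10^-3 M.
Ksp = [Pb^2+][I^-]^2
Ksp = 7.84 x 10^-4 × (1.568 × 10^-3)^2 = 1.93 × 10^-9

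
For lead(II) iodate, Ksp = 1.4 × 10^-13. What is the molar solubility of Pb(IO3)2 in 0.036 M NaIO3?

s = 1.1e-10 M

Pb(IO3)2(s) ⇌ Pb^2+ + 2 IO3^-
Ksp = [Pb^2+][IO3^-]^2
Let s be the molar solubility in this solution. [Pb^2+] = s, [IO3^-] = 0.036 + 2s ≈ 0.036 (common-ion effect: IO3^- is already 0.036 M).
Ksp ≈ s × (0.036)^2
s = 1.1 × 10^-10 M
Check: 2s = 2.2 × 10^-10 ≪ 0.036, so the approximation is valid.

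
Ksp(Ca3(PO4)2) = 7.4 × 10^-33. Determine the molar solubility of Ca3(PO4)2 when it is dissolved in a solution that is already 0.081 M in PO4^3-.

3.5 x 10^-11 M

Ca3(PO4)2(s) <=> 3 Ca^2+ + 2 PO4^3-
Ksp = [Ca^2+]^3[PO4^3-]^2
If s mol/L dissolves here, [Ca^2+] = 3s, [PO4^3-] = 0.081 + 2s ≈ 0.081 (since the PO4^3- already present dominates).
Ksp ≈ (3s)^3 × (0.081)^2
s = 3.5 x 10^-11 M
Check: 2s = 6.9 × 10^-11 ≪ 0.081, so the approximation is valid.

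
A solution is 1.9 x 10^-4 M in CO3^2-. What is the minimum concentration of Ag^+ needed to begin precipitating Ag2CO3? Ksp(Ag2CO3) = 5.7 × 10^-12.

[Ag^+] = 1.7 × 10^-4 M

Ag2CO3(s) ⇌ 2 Ag^+ + CO3^2-
Ksp = [Ag^+]^2[CO3^2-]
Precipitation begins when Q = Ksp. With [CO3^2-] = 1.9 x 10^-4 M:
5.7 × 10^-12 = (1.9 x 10^-4) × [Ag^+]^2
[Ag^+] = (5.7 × 10^-12 / 1.9 × 10^-4)^(1/2) = 1.7 × 10^-4 M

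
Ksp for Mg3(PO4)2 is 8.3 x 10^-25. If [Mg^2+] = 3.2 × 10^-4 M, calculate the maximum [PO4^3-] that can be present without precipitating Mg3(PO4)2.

[PO4^3-] ≈ 1.6 × 10^-7 M

Mg3(PO4)2(s) ⇌ 3 Mg^2+(aq) + 2 PO4^3-(aq)
Ksp = [Mg^2+]^3[PO4^3-]^2
Precipitation begins when Q = Ksp. With [Mg^2+] = 3.2 × 10^-4 M:
8.3 x 10^-25 = (3.2 × 10^-4)^3 × [PO4^3-]^2
[PO4^3-] = (8.3 x 10^-25 / 3.28 x 10^-11)^(1/2) = 1.6 × 10^-7 M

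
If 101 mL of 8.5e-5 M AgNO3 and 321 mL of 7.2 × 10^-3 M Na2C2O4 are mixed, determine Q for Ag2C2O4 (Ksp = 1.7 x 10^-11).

2.3e-12

Total volume = 101 + 321 = 422 mL.
[Ag^+] = 8.5 × 10^-5 × (101/422) = 2.03 x 10^-5 M
[C2O4^2-] = 7.2 × 10^-3 × (321/422) = 5.48 x 10^-3 M
Ag2C2O4(s) <=> 2 Ag^+ + C2O4^2-, so Q = [Ag^+]^2[C2O4^2-]
Q = (2.03 × 10^-5)^2(5.48 × 10^-3) = 2.3 × 10^-12
Q < Ksp, so no precipitate of Ag2C2O4 forms.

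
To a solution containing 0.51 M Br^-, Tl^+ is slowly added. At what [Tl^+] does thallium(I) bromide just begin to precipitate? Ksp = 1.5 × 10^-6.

2.9e-6 M

TlBr(s) ⇌ Tl^+(aq) + Br^-(aq)
Ksp = [Tl^+][Br^-]
Precipitation begins when Q = Ksp. With [Br^-] = 0.51 M:
1.5 × 10^-6 = (0.51) × [Tl^+]
[Tl^+] = (1.5 × 10^-6 / 5.1 × 10^-1) = 2.9 × 10^-6 M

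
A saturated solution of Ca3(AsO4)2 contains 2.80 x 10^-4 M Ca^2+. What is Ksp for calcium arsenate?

Ksp = 7.65 × 10^-19

Ca3(AsO4)2(s) ⇌ 3 Ca^2+(aq) + 2 AsO4^3-(aq)
Stoichiometry gives [AsO4^3-] = (2/3)[Ca^2+] = 1.867 x 10^-4 M.
Ksp = [Ca^2+]^3[AsO4^3-]^2
Ksp = (2.80 x 10^-4)^3 × (1.867 × 10^-4)^2 = 7.65 x 10^-19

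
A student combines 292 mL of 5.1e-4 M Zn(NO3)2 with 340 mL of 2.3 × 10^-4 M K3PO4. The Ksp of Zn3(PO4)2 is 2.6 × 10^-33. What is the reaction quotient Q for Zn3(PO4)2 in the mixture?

Total volume = 292 + 340 = 632 mL.
[Zn^2+] = 5.1 × 10^-4 × (292/632) = 2.36 × 10^-4 M
[PO4^3-] = 2.3 × 10^-4 × (340/632) = 1.24 × 10^-4 M
Zn3(PO4)2(s) ⇌ 3 Zn^2+ + 2 PO4^3-, so Q = [Zn^2+]^3[PO4^3-]^2
Q = (2.36 x 10^-4)^3(1.24 x 10^-4)^2 = 2.0 x 10^-19
Q > Ksp, so Zn3(PO4)2 will precipitate.

Q = 2.0 x 10^-19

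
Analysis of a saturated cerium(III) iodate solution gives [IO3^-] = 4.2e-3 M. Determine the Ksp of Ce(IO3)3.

Ce(IO3)3(s) ⇌ Ce^3+ + 3 IO3^-
Stoichiometry gives [Ce^3+] = (1/3)[IO3^-] = 1.40 × 10^-3 M.
Ksp = [Ce^3+][IO3^-]^3
Ksp = 1.40 × 10^-3 × (4.2 x 10^-3)^3 = 1.0 x 10^-10

1.0e-10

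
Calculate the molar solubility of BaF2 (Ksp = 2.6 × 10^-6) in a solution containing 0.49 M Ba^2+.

s = 1.2 × 10^-3 M

BaF2(s) ⇌ Ba^2+(aq) + 2 F^-(aq)
Ksp = [Ba^2+][F^-]^2
If s mol/L dissolves here, [Ba^2+] = 0.49 + s ≈ 0.49, [F^-] = 2s (Ksp is small, so little additional dissolves).
Ksp ≈ 0.49 × (2s)^2
s = 1.2 x 10^-3 M
Check: s = 1.2 x 10^-3 ≪ 0.49, so the approximation is valid.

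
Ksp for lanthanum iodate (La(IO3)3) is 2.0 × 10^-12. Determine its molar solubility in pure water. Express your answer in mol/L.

La(IO3)3(s) ⇌ La^3+ + 3 IO3^-
Ksp = [La^3+][IO3^-]^3
Let s = molar solubility. Then [La^3+] = s and [IO3^-] = 3s.
So Ksp = s × (3s)^3 = 27s^4
Solving, s = (2.0 × 10^-12/27)^(1/4) = 5.2 × 10^-4 M

5.2 × 10^-4 M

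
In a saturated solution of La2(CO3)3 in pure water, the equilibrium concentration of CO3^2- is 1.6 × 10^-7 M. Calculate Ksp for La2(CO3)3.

La2(CO3)3(s) <=> 2 La^3+ + 3 CO3^2-
Stoichiometry gives [La^3+] = (2/3)[CO3^2-] = 1.07 × 10^-7 M.
Ksp = [La^3+]^2[CO3^2-]^3
Ksp = (1.07 × 10^-7)^2 × (1.6 × 10^-7)^3 = 4.7 x 10^-35

4.7 × 10^-35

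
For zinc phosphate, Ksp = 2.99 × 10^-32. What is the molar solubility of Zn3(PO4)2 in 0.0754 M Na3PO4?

5.80 × 10^-11 M

Zn3(PO4)2(s) <=> 3 Zn^2+ + 2 PO4^3-
Ksp = [Zn^2+]^3[PO4^3-]^2
Let s be the molar solubility in this solution. [Zn^2+] = 3s, [PO4^3-] = 0.0754 + 2s ≈ 0.0754 (since PO4^3- from Na3PO4 dominates).
Ksp ≈ (3s)^3 × (0.0754)^2
s = 5.80 x 10^-11 M
Check: 2s = 1.2 x 10^-10 ≪ 0.0754, so the approximation is valid.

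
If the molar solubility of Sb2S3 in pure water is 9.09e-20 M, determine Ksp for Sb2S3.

Ksp ≈ 6.70 × 10^-94

Sb2S3(s) <=> 2 Sb^3+ + 3 S^2-
With molar solubility s: [Sb^3+] = 2s, [S^2-] = 3s.
Ksp = [Sb^3+]^2[S^2-]^3
Substituting: Ksp = (2s)^2(3s)^3 = 108s^5
Ksp = 108 × (9.09 × 10^-20)^5 = 6.70 × 10^-94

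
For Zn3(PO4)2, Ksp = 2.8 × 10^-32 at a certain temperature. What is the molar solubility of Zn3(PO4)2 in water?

1.9 x 10^-7 M

Zn3(PO4)2(s) ⇌ 3 Zn^2+ + 2 PO4^3-
Ksp = [Zn^2+]^3[PO4^3-]^2
For each mole of Zn3(PO4)2 that dissolves: [Zn^2+] = 3s, [PO4^3-] = 2s.
Substituting: Ksp = (3s)^3(2s)^2 = 108s^5
s^5 = 2.8 × 10^-32 / 108, so s = 1.9 × 10^-7 M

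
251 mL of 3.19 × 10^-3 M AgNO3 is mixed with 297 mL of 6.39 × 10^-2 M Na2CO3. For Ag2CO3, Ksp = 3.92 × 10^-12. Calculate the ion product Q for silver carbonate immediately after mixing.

Total volume = 251 + 297 = 548 mL.
[Ag^+] = 3.19 × 10^-3 × (251/548) = 1.461 × 10^-3 M
[CO3^2-] = 6.39 × 10^-2 × (297/548) = 3.463 × 10^-2 M
Ag2CO3(s) ⇌ 2 Ag^+ + CO3^2-, so Q = [Ag^+]^2[CO3^2-]
Q = (1.461 × 10^-3)^2(3.463 x 10^-2) = 7.39 × 10^-8
Q > Ksp, so Ag2CO3 will precipitate.

Q = 7.39 x 10^-8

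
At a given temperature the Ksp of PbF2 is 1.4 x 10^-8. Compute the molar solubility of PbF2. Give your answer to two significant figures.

PbF2(s) <=> Pb^2+(aq) + 2 F^-(aq)
Ksp = [Pb^2+][F^-]^2
With molar solubility s: [Pb^2+] = s, [F^-] = 2s.
Ksp = s(2s)^2 = 4s^3
s = (1.4 x 10^-8 / 4)^(1/3) = 1.5 × 10^-3 M

s = 1.5 × 10^-3 M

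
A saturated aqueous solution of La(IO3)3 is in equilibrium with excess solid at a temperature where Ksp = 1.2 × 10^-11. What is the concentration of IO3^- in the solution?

La(IO3)3(s) ⇌ La^3+(aq) + 3 IO3^-(aq)
Ksp = [La^3+][IO3^-]^3
Let s = molar solubility. Then [La^3+] = s and [IO3^-] = 3s.
Ksp = s(3s)^3 = 27s^4
s = (1.2 × 10^-11 / 27)^(1/4) = 8.16 × 10^-4 M
[IO3^-] = 3s = 2.4 × 10^-3 M

2.4 × 10^-3 M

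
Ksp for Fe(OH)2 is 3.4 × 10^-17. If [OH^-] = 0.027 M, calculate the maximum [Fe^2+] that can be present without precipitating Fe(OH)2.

4.7 × 10^-14 M

Fe(OH)2(s) <=> Fe^2+(aq) + 2 OH^-(aq)
Ksp = [Fe^2+][OH^-]^2
Precipitation begins when Q = Ksp. With [OH^-] = 0.027 M:
3.4 × 10^-17 = (0.027)^2 × [Fe^2+]
[Fe^2+] = (3.4 × 10^-17 / 7.29 x 10^-4) = 4.7 x 10^-14 M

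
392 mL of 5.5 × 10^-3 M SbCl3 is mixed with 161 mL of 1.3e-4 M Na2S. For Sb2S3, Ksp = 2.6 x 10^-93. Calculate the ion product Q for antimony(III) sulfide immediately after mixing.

Q = 8.2 × 10^-19

Total volume = 392 + 161 = 553 mL.
[Sb^3+] = 5.5 × 10^-3 × (392/553) = 3.90 × 10^-3 M
[S^2-] = 1.3 × 10^-4 × (161/553) = 3.78 x 10^-5 M
Sb2S3(s) ⇌ 2 Sb^3+(aq) + 3 S^2-(aq), so Q = [Sb^3+]^2[S^2-]^3
Q = (3.90 × 10^-3)^2(3.78 × 10^-5)^3 = 8.2 × 10^-19
Q > Ksp, so Sb2S3 will precipitate.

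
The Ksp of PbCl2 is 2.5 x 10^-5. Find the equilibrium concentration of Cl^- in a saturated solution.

[Cl^-] ≈ 3.7 x 10^-2 M

PbCl2(s) ⇌ Pb^2+(aq) + 2 Cl^-(aq)
Ksp = [Pb^2+][Cl^-]^2
Let s = molar solubility. Then [Pb^2+] = s and [Cl^-] = 2s.
So Ksp = s × (2s)^2 = 4s^3
s^3 = 2.5 x 10^-5 / 4, so s = 1.84 × 10^-2 M
[Cl^-] = 2s = 3.7 x 10^-2 M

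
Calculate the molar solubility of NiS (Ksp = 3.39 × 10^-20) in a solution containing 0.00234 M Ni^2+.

s ≈ 1.45 x 10^-17 M

NiS(s) ⇌ Ni^2+ + S^2-
Ksp = [Ni^2+][S^2-]
Let s be the molar solubility in this solution. [Ni^2+] = 0.00234 + s ≈ 0.00234, [S^2-] = s (common-ion effect: Ni^2+ is already 0.00234 M).
Ksp ≈ 0.00234 × s
s = 1.45 × 10^-17 M
Check: s = 1.4 × 10^-17 ≪ 0.00234, so the approximation is valid.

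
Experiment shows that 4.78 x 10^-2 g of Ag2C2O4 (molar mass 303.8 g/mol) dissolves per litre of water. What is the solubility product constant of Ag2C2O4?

1.56e-11

Molar solubility s = (4.78 × 10^-2 g/L) / (303.8 g/mol) = 1.573 x 10^-4 M.
Ag2C2O4(s) <=> 2 Ag^+ + C2O4^2-
If s mol/L of Ag2C2O4 dissolves, [Ag^+] = 2s and [C2O4^2-] = s.
Ksp = [Ag^+]^2[C2O4^2-]
Substituting: Ksp = (2s)^2s = 4s^3
Ksp = 4 × (1.573 × 10^-4)^3 = 1.56 × 10^-11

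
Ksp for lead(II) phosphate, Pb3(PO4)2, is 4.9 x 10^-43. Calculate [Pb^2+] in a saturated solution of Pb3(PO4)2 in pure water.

4.1 × 10^-9 M

Pb3(PO4)2(s) ⇌ 3 Pb^2+(aq) + 2 PO4^3-(aq)
Ksp = [Pb^2+]^3[PO4^3-]^2
If s mol/L of Pb3(PO4)2 dissolves, [Pb^2+] = 3s and [PO4^3-] = 2s.
Ksp = (3s)^3(2s)^2 = 108s^5
s = (4.9 x 10^-43 / 108)^(1/5) = 1.35 × 10^-9 M
[Pb^2+] = 3s = 4.1 × 10^-9 M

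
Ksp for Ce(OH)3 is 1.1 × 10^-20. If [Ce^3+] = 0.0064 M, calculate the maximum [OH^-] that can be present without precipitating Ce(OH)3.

[OH^-] ≈ 1.2 × 10^-6 M

Ce(OH)3(s) <=> Ce^3+(aq) + 3 OH^-(aq)
Ksp = [Ce^3+][OH^-]^3
Precipitation begins when Q = Ksp. With [Ce^3+] = 0.0064 M:
1.1 × 10^-20 = (0.0064) × [OH^-]^3
[OH^-] = (1.1 × 10^-20 / 6.4 x 10^-3)^(1/3) = 1.2 × 10^-6 M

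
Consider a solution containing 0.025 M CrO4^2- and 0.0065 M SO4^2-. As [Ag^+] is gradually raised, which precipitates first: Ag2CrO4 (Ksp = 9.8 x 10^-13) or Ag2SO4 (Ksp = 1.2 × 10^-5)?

Each salt begins to precipitate when Q = Ksp, i.e. when [Ag^+] reaches its threshold.
For Ag2CrO4: 9.8 x 10^-13 = 0.025 × [Ag^+]^2  ⇒  [Ag^+] = 6.3 × 10^-6 M.
For Ag2SO4: 1.2 × 10^-5 = 0.0065 × [Ag^+]^2  ⇒  [Ag^+] = 4.3 × 10^-2 M.
The salt with the lower threshold [Ag^+] precipitates first: Ag2CrO4.

Ag2CrO4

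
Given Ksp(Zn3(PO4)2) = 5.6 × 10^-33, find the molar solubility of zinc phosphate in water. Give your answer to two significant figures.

Zn3(PO4)2(s) ⇌ 3 Zn^2+(aq) + 2 PO4^3-(aq)
Ksp = [Zn^2+]^3[PO4^3-]^2
With molar solubility s: [Zn^2+] = 3s, [PO4^3-] = 2s.
So Ksp = (3s)^3 × (2s)^2 = 108s^5
s = (5.6 × 10^-33 / 108)^(1/5) = 1.4 × 10^-7 M

s ≈ 1.4e-7 M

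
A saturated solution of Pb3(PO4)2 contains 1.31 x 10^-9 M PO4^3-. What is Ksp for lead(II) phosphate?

1.30 × 10^-44

Pb3(PO4)2(s) ⇌ 3 Pb^2+(aq) + 2 PO4^3-(aq)
Stoichiometry gives [Pb^2+] = (3/2)[PO4^3-] = 1.965 × 10^-9 M.
Ksp = [Pb^2+]^3[PO4^3-]^2
Ksp = (1.965 x 10^-9)^3 × (1.31 × 10^-9)^2 = 1.30 × 10^-44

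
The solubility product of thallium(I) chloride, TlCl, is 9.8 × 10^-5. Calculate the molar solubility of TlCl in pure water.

TlCl(s) ⇌ Tl^+ + Cl^-
Ksp = [Tl^+][Cl^-]
With molar solubility s: [Tl^+] = s, [Cl^-] = s.
Ksp = (s)(s) = s^2
s = (9.8 × 10^-5)^(1/2) = 9.9 x 10^-3 M

s ≈ 9.9 x 10^-3 M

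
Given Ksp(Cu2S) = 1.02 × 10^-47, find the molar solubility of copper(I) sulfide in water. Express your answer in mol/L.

1.37e-16 M

Cu2S(s) <=> 2 Cu^+(aq) + S^2-(aq)
Ksp = [Cu^+]^2[S^2-]
With molar solubility s: [Cu^+] = 2s, [S^2-] = s.
Ksp = (2s)^2s = 4s^3
s = (1.02 × 10^-47 / 4)^(1/3) = 1.37 x 10^-16 M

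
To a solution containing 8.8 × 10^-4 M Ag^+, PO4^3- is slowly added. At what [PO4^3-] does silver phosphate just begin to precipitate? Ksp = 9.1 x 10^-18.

Ag3PO4(s) ⇌ 3 Ag^+ + PO4^3-
Ksp = [Ag^+]^3[PO4^3-]
Precipitation begins when Q = Ksp. With [Ag^+] = 8.8 × 10^-4 M:
9.1 x 10^-18 = (8.8 × 10^-4)^3 × [PO4^3-]
[PO4^3-] = (9.1 x 10^-18 / 6.81 × 10^-10) = 1.3 x 10^-8 M

[PO4^3-] ≈ 1.3 × 10^-8 M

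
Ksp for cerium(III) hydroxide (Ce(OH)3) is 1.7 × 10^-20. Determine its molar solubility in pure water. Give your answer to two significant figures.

Ce(OH)3(s) ⇌ Ce^3+(aq) + 3 OH^-(aq)
Ksp = [Ce^3+][OH^-]^3
Let s = molar solubility. Then [Ce^3+] = s and [OH^-] = 3s.
Ksp = s(3s)^3 = 27s^4
s^4 = 1.7 × 10^-20 / 27, so s = 5.0 × 10^-6 M

s = 5.0 × 10^-6 M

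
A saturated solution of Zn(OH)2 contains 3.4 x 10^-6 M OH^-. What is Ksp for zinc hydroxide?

Zn(OH)2(s) <=> Zn^2+ + 2 OH^-
Stoichiometry gives [Zn^2+] = (1/2)[OH^-] = 1.70 × 10^-6 M.
Ksp = [Zn^2+][OH^-]^2
Ksp = 1.70 × 10^-6 × (3.4 × 10^-6)^2 = 2.0 x 10^-17

Ksp ≈ 2.0 × 10^-17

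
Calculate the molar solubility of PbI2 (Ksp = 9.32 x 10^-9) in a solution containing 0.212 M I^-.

2.07 × 10^-7 M

PbI2(s) <=> Pb^2+ + 2 I^-
Ksp = [Pb^2+][I^-]^2
If s mol/L dissolves here, [Pb^2+] = s, [I^-] = 0.212 + 2s ≈ 0.212 (Ksp is small, so little additional dissolves).
Ksp ≈ s × (0.212)^2
s = 2.07 × 10^-7 M
Check: 2s = 4.1 × 10^-7 ≪ 0.212, so the approximation is valid.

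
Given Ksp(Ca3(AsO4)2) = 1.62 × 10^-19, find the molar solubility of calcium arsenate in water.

Ca3(AsO4)2(s) ⇌ 3 Ca^2+(aq) + 2 AsO4^3-(aq)
Ksp = [Ca^2+]^3[AsO4^3-]^2
For each mole of Ca3(AsO4)2 that dissolves: [Ca^2+] = 3s, [AsO4^3-] = 2s.
Substituting: Ksp = (3s)^3(2s)^2 = 108s^5
s^5 = 1.62 × 10^-19 / 108, so s = 6.84 x 10^-5 M

s = 6.84e-5 M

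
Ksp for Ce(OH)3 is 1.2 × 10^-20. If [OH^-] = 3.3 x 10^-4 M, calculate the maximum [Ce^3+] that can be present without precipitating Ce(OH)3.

Ce(OH)3(s) ⇌ Ce^3+(aq) + 3 OH^-(aq)
Ksp = [Ce^3+][OH^-]^3
Precipitation begins when Q = Ksp. With [OH^-] = 3.3 x 10^-4 M:
1.2 × 10^-20 = (3.3 x 10^-4)^3 × [Ce^3+]
[Ce^3+] = (1.2 × 10^-20 / 3.59 × 10^-11) = 3.3 x 10^-10 M

[Ce^3+] ≈ 3.3e-10 M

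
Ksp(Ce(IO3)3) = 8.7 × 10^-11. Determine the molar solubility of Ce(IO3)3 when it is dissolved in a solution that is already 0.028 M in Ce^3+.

s ≈ 4.9e-4 M

Ce(IO3)3(s) <=> Ce^3+(aq) + 3 IO3^-(aq)
Ksp = [Ce^3+][IO3^-]^3
Let s be the molar solubility in this solution. [Ce^3+] = 0.028 + s ≈ 0.028, [IO3^-] = 3s (since the Ce^3+ already present dominates).
Ksp ≈ 0.028 × (3s)^3
s = 4.9 × 10^-4 M
Check: s = 4.9 x 10^-4 ≪ 0.028, so the approximation is valid.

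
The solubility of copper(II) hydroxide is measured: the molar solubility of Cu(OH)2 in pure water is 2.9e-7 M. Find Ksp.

Cu(OH)2(s) ⇌ Cu^2+(aq) + 2 OH^-(aq)
With molar solubility s: [Cu^2+] = s, [OH^-] = 2s.
Ksp = [Cu^2+][OH^-]^2
So Ksp = s × (2s)^2 = 4s^3
Ksp = 4 × (2.9 x 10^-7)^3 = 9.8 × 10^-20

9.8 × 10^-20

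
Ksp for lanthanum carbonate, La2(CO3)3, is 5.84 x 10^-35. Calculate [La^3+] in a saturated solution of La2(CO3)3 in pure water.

La2(CO3)3(s) ⇌ 2 La^3+(aq) + 3 CO3^2-(aq)
Ksp = [La^3+]^2[CO3^2-]^3
For each mole of La2(CO3)3 that dissolves: [La^3+] = 2s, [CO3^2-] = 3s.
So Ksp = (2s)^2 × (3s)^3 = 108s^5
Solving, s = (5.84 x 10^-35/108)^(1/5) = 5.580 x 10^-8 M
[La^3+] = 2s = 1.12 × 10^-7 M

[La^3+] = 1.12 x 10^-7 M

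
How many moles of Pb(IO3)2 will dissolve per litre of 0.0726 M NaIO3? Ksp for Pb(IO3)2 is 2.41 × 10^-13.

4.57e-11 M

Pb(IO3)2(s) ⇌ Pb^2+(aq) + 2 IO3^-(aq)
Ksp = [Pb^2+][IO3^-]^2
Let s = moles of Pb(IO3)2 that dissolve per litre. [Pb^2+] = s, [IO3^-] = 0.0726 + 2s ≈ 0.0726 (Ksp is small, so little additional dissolves).
Ksp ≈ s × (0.0726)^2
s = 4.57 × 10^-11 M
Check: 2s = 9.1 × 10^-11 ≪ 0.0726, so the approximation is valid.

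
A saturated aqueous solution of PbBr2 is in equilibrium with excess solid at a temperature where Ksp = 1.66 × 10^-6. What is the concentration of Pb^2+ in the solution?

[Pb^2+] ≈ 7.46 x 10^-3 M

PbBr2(s) ⇌ Pb^2+ + 2 Br^-
Ksp = [Pb^2+][Br^-]^2
With molar solubility s: [Pb^2+] = s, [Br^-] = 2s.
Substituting: Ksp = s(2s)^2 = 4s^3
s^3 = 1.66 × 10^-6 / 4, so s = 7.459 x 10^-3 M
[Pb^2+] = s = 7.46 × 10^-3 M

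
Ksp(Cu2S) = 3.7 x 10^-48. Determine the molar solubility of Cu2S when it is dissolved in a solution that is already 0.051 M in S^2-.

Cu2S(s) <=> 2 Cu^+(aq) + S^2-(aq)
Ksp = [Cu^+]^2[S^2-]
If s mol/L dissolves here, [Cu^+] = 2s, [S^2-] = 0.051 + s ≈ 0.051 (Ksp is small, so little additional dissolves).
Ksp ≈ (2s)^2 × 0.051
s = 4.3 x 10^-24 M
Check: s = 4.3 x 10^-24 ≪ 0.051, so the approximation is valid.

s ≈ 4.3 × 10^-24 M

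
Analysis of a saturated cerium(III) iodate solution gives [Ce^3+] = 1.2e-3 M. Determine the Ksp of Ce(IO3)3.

Ksp = 5.6 × 10^-11

Ce(IO3)3(s) ⇌ Ce^3+ + 3 IO3^-
Stoichiometry gives [IO3^-] = (3/1)[Ce^3+] = 3.60 × 10^-3 M.
Ksp = [Ce^3+][IO3^-]^3
Ksp = 1.2 × 10^-3 × (3.60 × 10^-3)^3 = 5.6 × 10^-11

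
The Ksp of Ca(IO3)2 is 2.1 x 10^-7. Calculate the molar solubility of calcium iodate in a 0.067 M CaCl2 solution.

8.9 × 10^-4 M

Ca(IO3)2(s) ⇌ Ca^2+(aq) + 2 IO3^-(aq)
Ksp = [Ca^2+][IO3^-]^2
If s mol/L dissolves here, [Ca^2+] = 0.067 + s ≈ 0.067, [IO3^-] = 2s (Ksp is small, so little additional dissolves).
Ksp ≈ 0.067 × (2s)^2
s = 8.9 × 10^-4 M
Check: s = 8.9 × 10^-4 ≪ 0.067, so the approximation is valid.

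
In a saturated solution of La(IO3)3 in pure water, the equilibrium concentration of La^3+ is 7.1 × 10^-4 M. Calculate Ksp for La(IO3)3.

La(IO3)3(s) ⇌ La^3+(aq) + 3 IO3^-(aq)
Stoichiometry gives [IO3^-] = (3/1)[La^3+] = 2.13 × 10^-3 M.
Ksp = [La^3+][IO3^-]^3
Ksp = 7.1 x 10^-4 × (2.13 × 10^-3)^3 = 6.9 x 10^-12

Ksp = 6.9 × 10^-12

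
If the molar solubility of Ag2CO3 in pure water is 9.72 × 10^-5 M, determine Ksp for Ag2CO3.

3.67 x 10^-12

Ag2CO3(s) ⇌ 2 Ag^+(aq) + CO3^2-(aq)
For each mole of Ag2CO3 that dissolves: [Ag^+] = 2s, [CO3^2-] = s.
Ksp = [Ag^+]^2[CO3^2-]
Ksp = (2s)^2s = 4s^3
With s = 9.72 × 10^-5: Ksp = 3.67 × 10^-12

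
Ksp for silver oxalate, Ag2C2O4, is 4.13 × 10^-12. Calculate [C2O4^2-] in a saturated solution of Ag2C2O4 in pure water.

[C2O4^2-] ≈ 1.01e-4 M

Ag2C2O4(s) ⇌ 2 Ag^+(aq) + C2O4^2-(aq)
Ksp = [Ag^+]^2[C2O4^2-]
Let s = molar solubility. Then [Ag^+] = 2s and [C2O4^2-] = s.
Ksp = (2s)^2s = 4s^3
Solving, s = (4.13 × 10^-12/4)^(1/3) = 1.011 × 10^-4 M
[C2O4^2-] = s = 1.01 × 10^-4 M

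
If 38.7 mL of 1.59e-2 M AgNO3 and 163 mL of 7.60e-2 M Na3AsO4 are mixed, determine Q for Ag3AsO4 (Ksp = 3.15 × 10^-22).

Total volume = 38.7 + 163 = 201.7 mL.
[Ag^+] = 1.59 × 10^-2 × (38.7/201.7) = 3.051 × 10^-3 M
[AsO4^3-] = 7.60 × 10^-2 × (163/201.7) = 6.142 x 10^-2 M
Ag3AsO4(s) ⇌ 3 Ag^+ + AsO4^3-, so Q = [Ag^+]^3[AsO4^3-]
Q = (3.051 × 10^-3)^3(6.142 × 10^-2) = 1.74 × 10^-9
Q > Ksp, so Ag3AsO4 will precipitate.

1.74 × 10^-9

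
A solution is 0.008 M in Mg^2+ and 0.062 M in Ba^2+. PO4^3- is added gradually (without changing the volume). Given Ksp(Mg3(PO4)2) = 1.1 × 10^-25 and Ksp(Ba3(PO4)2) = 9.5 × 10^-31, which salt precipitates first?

Ba3(PO4)2

Each salt begins to precipitate when Q = Ksp, i.e. when [PO4^3-] reaches its threshold.
For Mg3(PO4)2: 1.1 × 10^-25 = (0.008)^3 × [PO4^3-]^2  ⇒  [PO4^3-] = 4.6 × 10^-10 M.
For Ba3(PO4)2: 9.5 × 10^-31 = (0.062)^3 × [PO4^3-]^2  ⇒  [PO4^3-] = 6.3 × 10^-14 M.
The salt with the lower threshold [PO4^3-] precipitates first: Ba3(PO4)2.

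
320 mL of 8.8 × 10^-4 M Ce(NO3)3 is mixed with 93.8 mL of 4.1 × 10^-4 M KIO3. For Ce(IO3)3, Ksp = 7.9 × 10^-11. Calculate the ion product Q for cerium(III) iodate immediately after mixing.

5.5 × 10^-16

Total volume = 320 + 93.8 = 413.8 mL.
[Ce^3+] = 8.8 × 10^-4 × (320/413.8) = 6.81 × 10^-4 M
[IO3^-] = 4.1 × 10^-4 × (93.8/413.8) = 9.29 × 10^-5 M
Ce(IO3)3(s) ⇌ Ce^3+(aq) + 3 IO3^-(aq), so Q = [Ce^3+][IO3^-]^3
Q = (6.81 × 10^-4)(9.29 x 10^-5)^3 = 5.5 x 10^-16
Q < Ksp, so no precipitate of Ce(IO3)3 forms.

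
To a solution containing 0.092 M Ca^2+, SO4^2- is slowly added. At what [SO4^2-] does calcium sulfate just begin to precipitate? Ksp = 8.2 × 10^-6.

CaSO4(s) ⇌ Ca^2+ + SO4^2-
Ksp = [Ca^2+][SO4^2-]
Precipitation begins when Q = Ksp. With [Ca^2+] = 0.092 M:
8.2 × 10^-6 = (0.092) × [SO4^2-]
[SO4^2-] = (8.2 × 10^-6 / 9.2 × 10^-2) = 8.9 x 10^-5 M

[SO4^2-] = 8.9e-5 M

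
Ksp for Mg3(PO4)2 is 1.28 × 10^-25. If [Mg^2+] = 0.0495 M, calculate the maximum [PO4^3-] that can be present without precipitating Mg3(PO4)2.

[PO4^3-] = 3.25e-11 M

Mg3(PO4)2(s) ⇌ 3 Mg^2+(aq) + 2 PO4^3-(aq)
Ksp = [Mg^2+]^3[PO4^3-]^2
Precipitation begins when Q = Ksp. With [Mg^2+] = 0.0495 M:
1.28 × 10^-25 = (0.0495)^3 × [PO4^3-]^2
[PO4^3-] = (1.28 × 10^-25 / 1.213 x 10^-4)^(1/2) = 3.25 × 10^-11 M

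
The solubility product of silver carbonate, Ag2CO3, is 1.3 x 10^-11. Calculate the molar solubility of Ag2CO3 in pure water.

Ag2CO3(s) <=> 2 Ag^+(aq) + CO3^2-(aq)
Ksp = [Ag^+]^2[CO3^2-]
With molar solubility s: [Ag^+] = 2s, [CO3^2-] = s.
So Ksp = (2s)^2 × s = 4s^3
Solving, s = (1.3 x 10^-11/4)^(1/3) = 1.5 x 10^-4 M

s ≈ 1.5 x 10^-4 M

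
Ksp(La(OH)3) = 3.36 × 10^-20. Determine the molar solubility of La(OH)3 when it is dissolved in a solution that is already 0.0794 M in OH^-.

La(OH)3(s) <=> La^3+ + 3 OH^-
Ksp = [La^3+][OH^-]^3
If s mol/L dissolves here, [La^3+] = s, [OH^-] = 0.0794 + 3s ≈ 0.0794 (Ksp is small, so little additional dissolves).
Ksp ≈ s × (0.0794)^3
s = 6.71 × 10^-17 M
Check: 3s = 2.0 × 10^-16 ≪ 0.0794, so the approximation is valid.

s ≈ 6.71 × 10^-17 M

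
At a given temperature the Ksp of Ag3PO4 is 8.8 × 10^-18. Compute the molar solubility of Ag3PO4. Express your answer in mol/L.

s ≈ 2.4 x 10^-5 M

Ag3PO4(s) <=> 3 Ag^+ + PO4^3-
Ksp = [Ag^+]^3[PO4^3-]
For each mole of Ag3PO4 that dissolves: [Ag^+] = 3s, [PO4^3-] = s.
Substituting: Ksp = (3s)^3s = 27s^4
Solving, s = (8.8 × 10^-18/27)^(1/4) = 2.4 x 10^-5 M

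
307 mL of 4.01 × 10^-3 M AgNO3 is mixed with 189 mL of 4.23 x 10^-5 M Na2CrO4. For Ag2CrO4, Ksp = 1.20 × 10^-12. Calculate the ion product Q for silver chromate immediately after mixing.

Q = 9.93 × 10^-11

Total volume = 307 + 189 = 496 mL.
[Ag^+] = 4.01 x 10^-3 × (307/496) = 2.482 × 10^-3 M
[CrO4^2-] = 4.23 × 10^-5 × (189/496) = 1.612 × 10^-5 M
Ag2CrO4(s) <=> 2 Ag^+ + CrO4^2-, so Q = [Ag^+]^2[CrO4^2-]
Q = (2.482 x 10^-3)^2(1.612 x 10^-5) = 9.93 x 10^-11
Q > Ksp, so Ag2CrO4 will precipitate.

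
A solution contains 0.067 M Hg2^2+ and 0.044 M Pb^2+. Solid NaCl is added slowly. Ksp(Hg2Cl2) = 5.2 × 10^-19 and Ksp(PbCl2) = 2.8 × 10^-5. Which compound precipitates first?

Hg2Cl2

Each salt begins to precipitate when Q = Ksp, i.e. when [Cl^-] reaches its threshold.
For Hg2Cl2: 5.2 × 10^-19 = 0.067 × [Cl^-]^2  ⇒  [Cl^-] = 2.8 x 10^-9 M.
For PbCl2: 2.8 × 10^-5 = 0.044 × [Cl^-]^2  ⇒  [Cl^-] = 2.5 x 10^-2 M.
The salt with the lower threshold [Cl^-] precipitates first: Hg2Cl2.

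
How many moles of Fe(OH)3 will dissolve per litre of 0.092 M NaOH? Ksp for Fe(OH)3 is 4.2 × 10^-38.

s ≈ 5.4e-35 M

Fe(OH)3(s) ⇌ Fe^3+(aq) + 3 OH^-(aq)
Ksp = [Fe^3+][OH^-]^3
If s mol/L dissolves here, [Fe^3+] = s, [OH^-] = 0.092 + 3s ≈ 0.092 (Ksp is small, so little additional dissolves).
Ksp ≈ s × (0.092)^3
s = 5.4 × 10^-35 M
Check: 3s = 1.6 × 10^-34 ≪ 0.092, so the approximation is valid.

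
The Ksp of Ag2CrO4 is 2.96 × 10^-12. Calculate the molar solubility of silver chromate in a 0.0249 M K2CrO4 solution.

5.45 × 10^-6 M

Ag2CrO4(s) <=> 2 Ag^+(aq) + CrO4^2-(aq)
Ksp = [Ag^+]^2[CrO4^2-]
If s mol/L dissolves here, [Ag^+] = 2s, [CrO4^2-] = 0.0249 + s ≈ 0.0249 (Ksp is small, so little additional dissolves).
Ksp ≈ (2s)^2 × 0.0249
s = 5.45 × 10^-6 M
Check: s = 5.5 × 10^-6 ≪ 0.0249, so the approximation is valid.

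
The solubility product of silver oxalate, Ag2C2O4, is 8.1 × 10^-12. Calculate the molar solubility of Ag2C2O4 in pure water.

Ag2C2O4(s) ⇌ 2 Ag^+(aq) + C2O4^2-(aq)
Ksp = [Ag^+]^2[C2O4^2-]
If s mol/L of Ag2C2O4 dissolves, [Ag^+] = 2s and [C2O4^2-] = s.
So Ksp = (2s)^2 × s = 4s^3
Solving, s = (8.1 × 10^-12/4)^(1/3) = 1.3 × 10^-4 M

s ≈ 1.3e-4 M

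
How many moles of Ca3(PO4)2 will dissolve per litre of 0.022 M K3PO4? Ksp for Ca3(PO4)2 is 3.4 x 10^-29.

s = 1.4e-9 M

Ca3(PO4)2(s) ⇌ 3 Ca^2+(aq) + 2 PO4^3-(aq)
Ksp = [Ca^2+]^3[PO4^3-]^2
Let s be the molar solubility in this solution. [Ca^2+] = 3s, [PO4^3-] = 0.022 + 2s ≈ 0.022 (common-ion effect: PO4^3- is already 0.022 M).
Ksp ≈ (3s)^3 × (0.022)^2
s = 1.4 × 10^-9 M
Check: 2s = 2.8 x 10^-9 ≪ 0.022, so the approximation is valid.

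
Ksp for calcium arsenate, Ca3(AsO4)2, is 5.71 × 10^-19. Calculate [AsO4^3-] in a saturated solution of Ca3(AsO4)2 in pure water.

[AsO4^3-] = 1.76e-4 M

Ca3(AsO4)2(s) ⇌ 3 Ca^2+ + 2 AsO4^3-
Ksp = [Ca^2+]^3[AsO4^3-]^2
With molar solubility s: [Ca^2+] = 3s, [AsO4^3-] = 2s.
Ksp = (3s)^3(2s)^2 = 108s^5
s^5 = 5.71 × 10^-19 / 108, so s = 8.803 x 10^-5 M
[AsO4^3-] = 2s = 1.76 × 10^-4 M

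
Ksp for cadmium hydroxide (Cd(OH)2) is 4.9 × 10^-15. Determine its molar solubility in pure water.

Cd(OH)2(s) <=> Cd^2+ + 2 OH^-
Ksp = [Cd^2+][OH^-]^2
For each mole of Cd(OH)2 that dissolves: [Cd^2+] = s, [OH^-] = 2s.
Ksp = s(2s)^2 = 4s^3
s^3 = 4.9 × 10^-15 / 4, so s = 1.1 × 10^-5 M

s ≈ 1.1 x 10^-5 M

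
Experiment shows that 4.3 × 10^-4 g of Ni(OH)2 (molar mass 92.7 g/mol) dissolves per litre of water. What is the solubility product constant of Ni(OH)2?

Molar solubility s = (4.3 × 10^-4 g/L) / (92.7 g/mol) = 4.64 x 10^-6 M.
Ni(OH)2(s) <=> Ni^2+(aq) + 2 OH^-(aq)
With molar solubility s: [Ni^2+] = s, [OH^-] = 2s.
Ksp = [Ni^2+][OH^-]^2
Ksp = s(2s)^2 = 4s^3
Ksp = 4 × (4.64 × 10^-6)^3 = 4.0 × 10^-16

Ksp ≈ 4.0e-16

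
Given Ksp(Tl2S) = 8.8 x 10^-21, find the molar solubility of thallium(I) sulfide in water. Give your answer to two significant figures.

Tl2S(s) ⇌ 2 Tl^+(aq) + S^2-(aq)
Ksp = [Tl^+]^2[S^2-]
With molar solubility s: [Tl^+] = 2s, [S^2-] = s.
So Ksp = (2s)^2 × s = 4s^3
s^3 = 8.8 x 10^-21 / 4, so s = 1.3 × 10^-7 M

s = 1.3 x 10^-7 M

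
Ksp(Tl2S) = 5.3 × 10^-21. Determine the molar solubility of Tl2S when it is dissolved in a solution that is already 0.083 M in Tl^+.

Tl2S(s) ⇌ 2 Tl^+ + S^2-
Ksp = [Tl^+]^2[S^2-]
Let s be the molar solubility in this solution. [Tl^+] = 0.083 + 2s ≈ 0.083, [S^2-] = s (common-ion effect: Tl^+ is already 0.083 M).
Ksp ≈ (0.083)^2 × s
s = 7.7 x 10^-19 M
Check: 2s = 1.5 x 10^-18 ≪ 0.083, so the approximation is valid.

s = 7.7 x 10^-19 M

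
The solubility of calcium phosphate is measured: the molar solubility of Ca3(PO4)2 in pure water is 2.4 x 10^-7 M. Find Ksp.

Ca3(PO4)2(s) ⇌ 3 Ca^2+(aq) + 2 PO4^3-(aq)
Let s = molar solubility. Then [Ca^2+] = 3s and [PO4^3-] = 2s.
Ksp = [Ca^2+]^3[PO4^3-]^2
So Ksp = (3s)^3 × (2s)^2 = 108s^5
With s = 2.4 x 10^-7: Ksp = 8.6 × 10^-32

Ksp ≈ 8.6e-32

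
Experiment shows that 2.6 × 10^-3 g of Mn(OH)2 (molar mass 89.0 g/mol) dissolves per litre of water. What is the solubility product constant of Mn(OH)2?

Molar solubility s = (2.6 × 10^-3 g/L) / (89.0 g/mol) = 2.92 × 10^-5 M.
Mn(OH)2(s) ⇌ Mn^2+ + 2 OH^-
If s mol/L of Mn(OH)2 dissolves, [Mn^2+] = s and [OH^-] = 2s.
Ksp = [Mn^2+][OH^-]^2
Substituting: Ksp = s(2s)^2 = 4s^3
Ksp = 4 × (2.92 × 10^-5)^3 = 1.0 x 10^-13

Ksp ≈ 1.0 x 10^-13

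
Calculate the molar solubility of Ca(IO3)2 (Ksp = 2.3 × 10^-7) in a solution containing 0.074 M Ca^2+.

Ca(IO3)2(s) ⇌ Ca^2+(aq) + 2 IO3^-(aq)
Ksp = [Ca^2+][IO3^-]^2
If s mol/L dissolves here, [Ca^2+] = 0.074 + s ≈ 0.074, [IO3^-] = 2s (common-ion effect: Ca^2+ is already 0.074 M).
Ksp ≈ 0.074 × (2s)^2
s = 8.8 x 10^-4 M
Check: s = 8.8 × 10^-4 ≪ 0.074, so the approximation is valid.

8.8 × 10^-4 M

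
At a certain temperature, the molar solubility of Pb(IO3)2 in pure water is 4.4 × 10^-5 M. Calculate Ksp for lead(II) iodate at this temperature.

Pb(IO3)2(s) <=> Pb^2+ + 2 IO3^-
If s mol/L of Pb(IO3)2 dissolves, [Pb^2+] = s and [IO3^-] = 2s.
Ksp = [Pb^2+][IO3^-]^2
Ksp = s(2s)^2 = 4s^3
Ksp = 4 × (4.4 x 10^-5)^3 = 3.4 × 10^-13

Ksp = 3.4 × 10^-13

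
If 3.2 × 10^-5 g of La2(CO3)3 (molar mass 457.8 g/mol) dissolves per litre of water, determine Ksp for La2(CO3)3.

Molar solubility s = (3.2 x 10^-5 g/L) / (457.8 g/mol) = 6.99 × 10^-8 M.
La2(CO3)3(s) ⇌ 2 La^3+ + 3 CO3^2-
Let s = molar solubility. Then [La^3+] = 2s and [CO3^2-] = 3s.
Ksp = [La^3+]^2[CO3^2-]^3
Ksp = (2s)^2(3s)^3 = 108s^5
With s = 6.99 x 10^-8: Ksp = 1.8 × 10^-34

Ksp = 1.8 x 10^-34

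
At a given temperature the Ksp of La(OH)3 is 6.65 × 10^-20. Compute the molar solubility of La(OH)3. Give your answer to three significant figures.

s = 7.04 × 10^-6 M

La(OH)3(s) ⇌ La^3+(aq) + 3 OH^-(aq)
Ksp = [La^3+][OH^-]^3
If s mol/L of La(OH)3 dissolves, [La^3+] = s and [OH^-] = 3s.
So Ksp = s × (3s)^3 = 27s^4
Solving, s = (6.65 × 10^-20/27)^(1/4) = 7.04 x 10^-6 M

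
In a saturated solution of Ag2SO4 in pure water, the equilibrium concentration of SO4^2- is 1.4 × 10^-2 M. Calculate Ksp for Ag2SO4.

Ag2SO4(s) <=> 2 Ag^+(aq) + SO4^2-(aq)
Stoichiometry gives [Ag^+] = (2/1)[SO4^2-] = 2.80 × 10^-2 M.
Ksp = [Ag^+]^2[SO4^2-]
Ksp = (2.80 × 10^-2)^2 × 1.4 × 10^-2 = 1.1 × 10^-5

Ksp = 1.1 x 10^-5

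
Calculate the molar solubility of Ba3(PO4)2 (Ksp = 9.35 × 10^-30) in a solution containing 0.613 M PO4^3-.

Ba3(PO4)2(s) ⇌ 3 Ba^2+ + 2 PO4^3-
Ksp = [Ba^2+]^3[PO4^3-]^2
If s mol/L dissolves here, [Ba^2+] = 3s, [PO4^3-] = 0.613 + 2s ≈ 0.613 (Ksp is small, so little additional dissolves).
Ksp ≈ (3s)^3 × (0.613)^2
s = 9.73 × 10^-11 M
Check: 2s = 1.9 × 10^-10 ≪ 0.613, so the approximation is valid.

s ≈ 9.73 × 10^-11 M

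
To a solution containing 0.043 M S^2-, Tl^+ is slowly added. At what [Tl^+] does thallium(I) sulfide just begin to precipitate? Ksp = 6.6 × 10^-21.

Tl2S(s) ⇌ 2 Tl^+ + S^2-
Ksp = [Tl^+]^2[S^2-]
Precipitation begins when Q = Ksp. With [S^2-] = 0.043 M:
6.6 × 10^-21 = (0.043) × [Tl^+]^2
[Tl^+] = (6.6 × 10^-21 / 4.3 × 10^-2)^(1/2) = 3.9 × 10^-10 M

3.9 x 10^-10 M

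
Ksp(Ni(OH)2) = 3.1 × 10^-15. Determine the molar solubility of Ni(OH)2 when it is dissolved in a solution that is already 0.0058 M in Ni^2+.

s = 3.7e-7 M

Ni(OH)2(s) <=> Ni^2+(aq) + 2 OH^-(aq)
Ksp = [Ni^2+][OH^-]^2
If s mol/L dissolves here, [Ni^2+] = 0.0058 + s ≈ 0.0058, [OH^-] = 2s (common-ion effect: Ni^2+ is already 0.0058 M).
Ksp ≈ 0.0058 × (2s)^2
s = 3.7 x 10^-7 M
Check: s = 3.7 × 10^-7 ≪ 0.0058, so the approximation is valid.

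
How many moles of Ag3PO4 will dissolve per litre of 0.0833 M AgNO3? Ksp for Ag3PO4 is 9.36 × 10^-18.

1.62e-14 M

Ag3PO4(s) ⇌ 3 Ag^+ + PO4^3-
Ksp = [Ag^+]^3[PO4^3-]
Let s be the molar solubility in this solution. [Ag^+] = 0.0833 + 3s ≈ 0.0833, [PO4^3-] = s (common-ion effect: Ag^+ is already 0.0833 M).
Ksp ≈ (0.0833)^3 × s
s = 1.62 × 10^-14 M
Check: 3s = 4.9 × 10^-14 ≪ 0.0833, so the approximation is valid.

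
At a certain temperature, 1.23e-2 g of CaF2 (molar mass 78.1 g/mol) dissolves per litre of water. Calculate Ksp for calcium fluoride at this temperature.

Ksp = 1.56 × 10^-11

Molar solubility s = (1.23 × 10^-2 g/L) / (78.1 g/mol) = 1.575 × 10^-4 M.
CaF2(s) <=> Ca^2+(aq) + 2 F^-(aq)
With molar solubility s: [Ca^2+] = s, [F^-] = 2s.
Ksp = [Ca^2+][F^-]^2
Substituting: Ksp = s(2s)^2 = 4s^3
With s = 1.575 × 10^-4: Ksp = 1.56 × 10^-11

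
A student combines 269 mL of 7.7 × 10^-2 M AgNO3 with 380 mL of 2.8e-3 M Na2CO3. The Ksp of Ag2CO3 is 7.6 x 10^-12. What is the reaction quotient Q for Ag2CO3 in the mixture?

Total volume = 269 + 380 = 649 mL.
[Ag^+] = 7.7 × 10^-2 × (269/649) = 3.19 × 10^-2 M
[CO3^2-] = 2.8 × 10^-3 × (380/649) = 1.64 x 10^-3 M
Ag2CO3(s) <=> 2 Ag^+(aq) + CO3^2-(aq), so Q = [Ag^+]^2[CO3^2-]
Q = (3.19 × 10^-2)^2(1.64 x 10^-3) = 1.7 × 10^-6
Q > Ksp, so Ag2CO3 will precipitate.

Q = 1.7e-6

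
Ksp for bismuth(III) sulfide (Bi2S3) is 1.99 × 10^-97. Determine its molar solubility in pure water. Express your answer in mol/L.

Bi2S3(s) ⇌ 2 Bi^3+ + 3 S^2-
Ksp = [Bi^3+]^2[S^2-]^3
For each mole of Bi2S3 that dissolves: [Bi^3+] = 2s, [S^2-] = 3s.
So Ksp = (2s)^2 × (3s)^3 = 108s^5
s^5 = 1.99 × 10^-97 / 108, so s = 1.79 x 10^-20 M

s = 1.79 x 10^-20 M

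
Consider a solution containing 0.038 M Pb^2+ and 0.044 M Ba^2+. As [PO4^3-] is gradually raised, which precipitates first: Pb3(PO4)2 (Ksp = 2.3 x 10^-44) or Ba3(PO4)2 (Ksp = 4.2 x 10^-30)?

Pb3(PO4)2

Each salt begins to precipitate when Q = Ksp, i.e. when [PO4^3-] reaches its threshold.
For Pb3(PO4)2: 2.3 x 10^-44 = (0.038)^3 × [PO4^3-]^2  ⇒  [PO4^3-] = 2.0 × 10^-20 M.
For Ba3(PO4)2: 4.2 x 10^-30 = (0.044)^3 × [PO4^3-]^2  ⇒  [PO4^3-] = 2.2 × 10^-13 M.
The salt with the lower threshold [PO4^3-] precipitates first: Pb3(PO4)2.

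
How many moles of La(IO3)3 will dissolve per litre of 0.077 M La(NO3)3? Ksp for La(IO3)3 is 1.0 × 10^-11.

s ≈ 1.7 x 10^-4 M

La(IO3)3(s) <=> La^3+(aq) + 3 IO3^-(aq)
Ksp = [La^3+][IO3^-]^3
Let s be the molar solubility in this solution. [La^3+] = 0.077 + s ≈ 0.077, [IO3^-] = 3s (since La^3+ from La(NO3)3 dominates).
Ksp ≈ 0.077 × (3s)^3
s = 1.7 × 10^-4 M
Check: s = 1.7 × 10^-4 ≪ 0.077, so the approximation is valid.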